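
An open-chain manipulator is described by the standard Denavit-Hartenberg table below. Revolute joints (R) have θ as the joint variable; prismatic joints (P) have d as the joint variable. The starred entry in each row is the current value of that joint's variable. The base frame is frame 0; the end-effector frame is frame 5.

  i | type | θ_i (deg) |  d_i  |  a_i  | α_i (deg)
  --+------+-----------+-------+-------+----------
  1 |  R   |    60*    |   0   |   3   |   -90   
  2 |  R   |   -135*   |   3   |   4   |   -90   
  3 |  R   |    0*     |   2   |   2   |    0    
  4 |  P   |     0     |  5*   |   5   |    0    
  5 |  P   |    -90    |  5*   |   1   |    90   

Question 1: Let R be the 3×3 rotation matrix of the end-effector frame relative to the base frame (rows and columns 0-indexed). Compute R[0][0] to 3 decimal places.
End-effector x-axis (col 0 of R) = (-0.8660,0.5000,0.0000)
R[0][0] = -0.8660

-0.866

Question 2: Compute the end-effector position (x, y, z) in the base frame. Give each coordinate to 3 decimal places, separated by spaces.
after link 1: o_1 = (1.5000, 2.5981, 0.0000)
after link 2: o_2 = (-2.5123, 1.6486, 2.8284)
after link 3: o_3 = (-2.5123, 1.6486, 5.6569)
after link 4: o_4 = (-2.5123, 1.6486, 12.7279)
after link 5: o_5 = (-1.6105, 5.2104, 16.2635)

-1.611 5.210 16.263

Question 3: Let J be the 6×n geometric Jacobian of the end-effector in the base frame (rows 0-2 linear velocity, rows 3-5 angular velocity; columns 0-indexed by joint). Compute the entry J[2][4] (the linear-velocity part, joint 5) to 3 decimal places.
0.707

prismatic axis z_4 = (0.3536,0.6124,0.7071)
J_v[:, 4] = z_4; J_ω[:, 4] = (0,0,0)
entry J[2][4] = 0.7071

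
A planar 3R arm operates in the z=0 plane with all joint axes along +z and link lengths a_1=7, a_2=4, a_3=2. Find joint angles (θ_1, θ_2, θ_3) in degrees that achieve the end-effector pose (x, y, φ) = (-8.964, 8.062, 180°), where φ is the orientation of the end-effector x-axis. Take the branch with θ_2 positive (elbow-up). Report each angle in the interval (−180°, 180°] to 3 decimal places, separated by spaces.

wrist centre = target − a_3·(cos φ, sin φ) = (-6.9640, 8.0620)
cos θ_2 = (113.4931−7²−4²)/(2·7·4) = 0.8659; θ_2 = 30.0088° (elbow-up)
β = atan2(8.0620,-6.9640) = 130.8206°; ψ = atan2(2.0005,10.4638) = 10.8235°
θ_1 = β − ψ = 119.9971°
θ_3 = φ − θ_1 − θ_2 = 29.9941° (wrapped to (-180°,180°])

119.997 30.009 29.994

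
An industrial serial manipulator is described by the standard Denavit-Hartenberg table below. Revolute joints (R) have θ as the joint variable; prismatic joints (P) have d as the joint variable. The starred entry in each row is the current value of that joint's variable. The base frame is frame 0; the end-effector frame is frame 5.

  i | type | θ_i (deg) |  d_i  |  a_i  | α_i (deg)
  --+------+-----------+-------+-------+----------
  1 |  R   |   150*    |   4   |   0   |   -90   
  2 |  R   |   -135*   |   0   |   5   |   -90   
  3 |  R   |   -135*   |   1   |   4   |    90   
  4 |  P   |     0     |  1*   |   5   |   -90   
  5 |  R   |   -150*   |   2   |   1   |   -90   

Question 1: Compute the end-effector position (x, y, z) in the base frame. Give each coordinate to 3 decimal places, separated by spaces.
after link 1: o_1 = (0.0000, 0.0000, 4.0000)
after link 2: o_2 = (3.0619, -1.7678, 7.5355)
after link 3: o_3 = (-0.6968, -2.8637, 6.2426)
after link 4: o_4 = (-4.7091, -3.8132, 3.2426)
after link 5: o_5 = (-5.2924, -2.3611, 4.8399)

-5.292 -2.361 4.840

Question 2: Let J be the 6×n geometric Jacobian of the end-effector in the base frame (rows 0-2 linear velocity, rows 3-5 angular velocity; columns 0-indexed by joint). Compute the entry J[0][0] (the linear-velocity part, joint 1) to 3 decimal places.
axis z_0 = ẑ; lever o_n−o_0 = (-5.2924,-2.3611,4.8399)
cross product → J_v[:, 0] = (2.3611,-5.2924,0.0000)
J_ω[:, 0] = z_0
entry J[0][0] = 2.3611

2.361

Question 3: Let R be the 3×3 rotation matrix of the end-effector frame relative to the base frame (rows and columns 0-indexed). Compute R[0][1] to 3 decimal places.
0.612

End-effector y-axis (col 1 of R) = (0.6124,-0.3536,-0.7071)
R[0][1] = 0.6124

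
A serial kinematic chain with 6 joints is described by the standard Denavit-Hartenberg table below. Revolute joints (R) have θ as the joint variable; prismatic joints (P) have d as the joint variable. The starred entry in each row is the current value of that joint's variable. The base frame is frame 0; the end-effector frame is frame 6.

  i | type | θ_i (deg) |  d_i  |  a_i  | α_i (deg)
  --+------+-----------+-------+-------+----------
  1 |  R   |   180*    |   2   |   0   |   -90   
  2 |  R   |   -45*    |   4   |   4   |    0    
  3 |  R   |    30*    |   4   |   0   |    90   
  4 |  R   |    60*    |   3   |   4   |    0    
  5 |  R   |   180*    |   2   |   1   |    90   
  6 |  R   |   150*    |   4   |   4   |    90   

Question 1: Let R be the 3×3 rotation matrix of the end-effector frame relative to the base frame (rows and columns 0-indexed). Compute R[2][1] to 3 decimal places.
End-effector y-axis (col 1 of R) = (0.8365,-0.5000,-0.2241)
R[2][1] = -0.2241

-0.224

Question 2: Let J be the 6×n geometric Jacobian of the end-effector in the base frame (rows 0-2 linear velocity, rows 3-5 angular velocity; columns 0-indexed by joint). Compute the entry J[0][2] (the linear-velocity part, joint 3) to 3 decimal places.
axis z_2 = (-0.0000,-1.0000,0.0000); lever o_n−o_2 = (2.0359,-11.5981,6.7014)
cross product → J_v[:, 2] = (-6.7014,0.0000,2.0359)
J_ω[:, 2] = z_2
entry J[0][2] = -6.7014

-6.701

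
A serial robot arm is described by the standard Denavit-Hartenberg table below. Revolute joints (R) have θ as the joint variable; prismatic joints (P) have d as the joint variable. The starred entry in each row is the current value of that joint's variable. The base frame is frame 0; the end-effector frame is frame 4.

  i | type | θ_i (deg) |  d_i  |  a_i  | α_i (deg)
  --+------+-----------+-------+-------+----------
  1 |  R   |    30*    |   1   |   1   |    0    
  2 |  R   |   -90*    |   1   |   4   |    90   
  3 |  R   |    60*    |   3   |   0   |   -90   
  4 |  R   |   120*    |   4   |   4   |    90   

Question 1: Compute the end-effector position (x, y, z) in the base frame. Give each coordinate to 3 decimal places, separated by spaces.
1.036 1.134 2.268

after link 1: o_1 = (0.8660, 0.5000, 1.0000)
after link 2: o_2 = (2.8660, -2.9641, 2.0000)
after link 3: o_3 = (0.2679, -4.4641, 2.0000)
after link 4: o_4 = (1.0359, 1.1340, 2.2679)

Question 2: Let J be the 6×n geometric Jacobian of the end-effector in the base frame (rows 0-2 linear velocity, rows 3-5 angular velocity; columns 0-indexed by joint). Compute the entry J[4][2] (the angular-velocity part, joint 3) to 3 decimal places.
axis z_2 = (-0.8660,-0.5000,0.0000); lever o_n−o_2 = (-1.8301,4.0981,0.2679)
cross product → J_v[:, 2] = (-0.1340,0.2321,-4.4641)
J_ω[:, 2] = z_2
entry J[4][2] = -0.5000

-0.500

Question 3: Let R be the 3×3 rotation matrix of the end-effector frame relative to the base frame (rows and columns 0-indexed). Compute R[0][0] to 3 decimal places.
0.625

End-effector x-axis (col 0 of R) = (0.6250,0.6495,-0.4330)
R[0][0] = 0.6250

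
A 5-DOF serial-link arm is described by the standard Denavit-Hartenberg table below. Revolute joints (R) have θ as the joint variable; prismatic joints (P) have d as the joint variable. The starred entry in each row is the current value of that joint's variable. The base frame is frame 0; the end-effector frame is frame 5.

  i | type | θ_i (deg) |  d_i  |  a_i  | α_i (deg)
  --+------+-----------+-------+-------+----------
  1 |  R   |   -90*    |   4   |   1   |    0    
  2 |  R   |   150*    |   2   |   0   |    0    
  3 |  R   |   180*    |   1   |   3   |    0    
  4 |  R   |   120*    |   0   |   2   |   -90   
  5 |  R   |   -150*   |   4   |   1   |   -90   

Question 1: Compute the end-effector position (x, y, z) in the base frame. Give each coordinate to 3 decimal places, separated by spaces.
after link 1: o_1 = (0.0000, -1.0000, 4.0000)
after link 2: o_2 = (0.0000, -1.0000, 6.0000)
after link 3: o_3 = (-1.5000, -3.5981, 7.0000)
after link 4: o_4 = (0.5000, -3.5981, 7.0000)
after link 5: o_5 = (-0.3660, 0.4019, 7.5000)

-0.366 0.402 7.500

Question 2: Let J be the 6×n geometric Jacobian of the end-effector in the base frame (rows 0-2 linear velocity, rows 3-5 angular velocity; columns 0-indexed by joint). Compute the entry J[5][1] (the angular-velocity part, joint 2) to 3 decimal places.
axis z_1 = (0.0000,0.0000,1.0000); lever o_n−o_1 = (-0.3660,1.4019,3.5000)
cross product → J_v[:, 1] = (-1.4019,-0.3660,0.0000)
J_ω[:, 1] = z_1
entry J[5][1] = 1.0000

1.000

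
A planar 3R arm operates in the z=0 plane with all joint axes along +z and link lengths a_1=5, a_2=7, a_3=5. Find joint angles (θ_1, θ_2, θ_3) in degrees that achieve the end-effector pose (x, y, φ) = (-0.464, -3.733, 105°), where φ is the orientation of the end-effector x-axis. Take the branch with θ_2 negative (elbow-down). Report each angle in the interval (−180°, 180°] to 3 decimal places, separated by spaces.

-30.005 -89.994 -135.002

wrist centre = target − a_3·(cos φ, sin φ) = (0.8301, -8.5626)
cos θ_2 = (74.0077−5²−7²)/(2·5·7) = 0.0001; θ_2 = -89.9937° (elbow-down)
β = atan2(-8.5626,0.8301) = -84.4628°; ψ = atan2(-7.0000,5.0008) = -54.4582°
θ_1 = β − ψ = -30.0047°
θ_3 = φ − θ_1 − θ_2 = -135.0016° (wrapped to (-180°,180°])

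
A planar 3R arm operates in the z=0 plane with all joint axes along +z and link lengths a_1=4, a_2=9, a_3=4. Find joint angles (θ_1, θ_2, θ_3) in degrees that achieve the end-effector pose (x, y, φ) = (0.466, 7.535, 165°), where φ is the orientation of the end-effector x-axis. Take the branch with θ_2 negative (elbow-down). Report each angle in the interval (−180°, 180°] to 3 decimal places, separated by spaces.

150.008 -120.007 134.998

wrist centre = target − a_3·(cos φ, sin φ) = (4.3297, 6.4997)
cos θ_2 = (60.9927−4²−9²)/(2·4·9) = -0.5001; θ_2 = -120.0067° (elbow-down)
β = atan2(6.4997,4.3297) = 56.3310°; ψ = atan2(-7.7937,-0.5009) = -93.6774°
θ_1 = β − ψ = 150.0084°
θ_3 = φ − θ_1 − θ_2 = 134.9983° (wrapped to (-180°,180°])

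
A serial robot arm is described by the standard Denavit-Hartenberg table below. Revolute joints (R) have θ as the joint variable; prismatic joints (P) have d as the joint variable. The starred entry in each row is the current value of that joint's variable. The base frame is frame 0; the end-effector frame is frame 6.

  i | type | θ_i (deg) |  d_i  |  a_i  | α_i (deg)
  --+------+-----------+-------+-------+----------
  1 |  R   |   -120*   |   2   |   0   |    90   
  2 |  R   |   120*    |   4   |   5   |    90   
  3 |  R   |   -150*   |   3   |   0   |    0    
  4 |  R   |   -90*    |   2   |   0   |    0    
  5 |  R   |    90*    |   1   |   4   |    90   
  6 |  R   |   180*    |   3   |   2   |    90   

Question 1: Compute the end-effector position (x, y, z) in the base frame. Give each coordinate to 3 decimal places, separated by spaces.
-7.004 -0.935 6.531

after link 1: o_1 = (0.0000, 0.0000, 2.0000)
after link 2: o_2 = (-2.2141, 4.1651, 6.3301)
after link 3: o_3 = (-3.5131, 1.9151, 7.8301)
after link 4: o_4 = (-4.3792, 0.4151, 8.8301)
after link 5: o_5 = (-3.9462, -2.8349, 6.3301)
after link 6: o_6 = (-7.0042, -0.9354, 6.5311)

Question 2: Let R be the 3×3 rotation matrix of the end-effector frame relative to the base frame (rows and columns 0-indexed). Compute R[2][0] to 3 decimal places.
0.750

End-effector x-axis (col 0 of R) = (-0.2165,0.6250,0.7500)
R[2][0] = 0.7500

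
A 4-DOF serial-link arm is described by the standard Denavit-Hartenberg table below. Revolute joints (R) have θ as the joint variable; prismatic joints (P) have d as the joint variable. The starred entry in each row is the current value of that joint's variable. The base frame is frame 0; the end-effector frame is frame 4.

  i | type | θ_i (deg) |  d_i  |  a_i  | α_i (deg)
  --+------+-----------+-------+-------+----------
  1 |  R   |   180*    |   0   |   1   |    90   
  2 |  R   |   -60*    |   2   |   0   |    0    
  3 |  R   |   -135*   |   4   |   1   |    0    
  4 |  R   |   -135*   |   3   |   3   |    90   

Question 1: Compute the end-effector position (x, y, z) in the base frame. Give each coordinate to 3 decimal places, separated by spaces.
after link 1: o_1 = (-1.0000, 0.0000, 0.0000)
after link 2: o_2 = (-1.0000, 2.0000, 0.0000)
after link 3: o_3 = (-0.0341, 6.0000, 0.2588)
after link 4: o_4 = (-2.6322, 9.0000, 1.7588)

-2.632 9.000 1.759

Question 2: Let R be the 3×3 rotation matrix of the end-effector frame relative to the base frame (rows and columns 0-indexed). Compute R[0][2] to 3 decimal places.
End-effector z-axis (col 2 of R) = (-0.5000,0.0000,-0.8660)
R[0][2] = -0.5000

-0.500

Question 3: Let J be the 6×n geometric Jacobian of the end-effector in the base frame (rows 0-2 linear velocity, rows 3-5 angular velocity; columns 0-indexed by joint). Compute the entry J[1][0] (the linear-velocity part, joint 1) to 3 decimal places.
axis z_0 = ẑ; lever o_n−o_0 = (-2.6322,9.0000,1.7588)
cross product → J_v[:, 0] = (-9.0000,-2.6322,0.0000)
J_ω[:, 0] = z_0
entry J[1][0] = -2.6322

-2.632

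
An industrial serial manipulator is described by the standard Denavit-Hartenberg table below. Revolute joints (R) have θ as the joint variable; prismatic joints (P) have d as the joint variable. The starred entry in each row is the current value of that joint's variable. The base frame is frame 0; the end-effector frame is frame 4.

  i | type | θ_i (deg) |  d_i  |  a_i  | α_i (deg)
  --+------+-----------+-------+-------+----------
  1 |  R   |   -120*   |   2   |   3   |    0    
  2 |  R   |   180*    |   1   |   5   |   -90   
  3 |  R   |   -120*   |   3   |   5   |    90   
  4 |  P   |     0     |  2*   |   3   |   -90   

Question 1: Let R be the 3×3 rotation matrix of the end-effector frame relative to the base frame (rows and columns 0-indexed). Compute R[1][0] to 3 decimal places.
-0.433

End-effector x-axis (col 0 of R) = (-0.2500,-0.4330,0.8660)
R[1][0] = -0.4330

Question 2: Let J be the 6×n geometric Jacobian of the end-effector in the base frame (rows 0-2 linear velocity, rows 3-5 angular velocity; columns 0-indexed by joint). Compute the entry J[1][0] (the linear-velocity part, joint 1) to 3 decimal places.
-4.464

axis z_0 = ẑ; lever o_n−o_0 = (-4.4641,-1.7321,8.9282)
cross product → J_v[:, 0] = (1.7321,-4.4641,0.0000)
J_ω[:, 0] = z_0
entry J[1][0] = -4.4641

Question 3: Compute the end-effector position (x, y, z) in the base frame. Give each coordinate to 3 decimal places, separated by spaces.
after link 1: o_1 = (-1.5000, -2.5981, 2.0000)
after link 2: o_2 = (1.0000, 1.7321, 3.0000)
after link 3: o_3 = (-2.8481, 1.0670, 7.3301)
after link 4: o_4 = (-4.4641, -1.7321, 8.9282)

-4.464 -1.732 8.928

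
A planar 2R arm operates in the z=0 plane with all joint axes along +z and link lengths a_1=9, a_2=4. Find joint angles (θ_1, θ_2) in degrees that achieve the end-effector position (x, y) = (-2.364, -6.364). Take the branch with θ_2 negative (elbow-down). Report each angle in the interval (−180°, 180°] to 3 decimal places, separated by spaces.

cos θ_2 = (46.0890−9²−4²)/(2·9·4) = -0.7071; θ_2 = -134.9992° (elbow-down)
β = atan2(-6.3640,-2.3640) = -110.3782°; ψ = atan2(-2.8285,6.1716) = -24.6221°
θ_1 = β − ψ = -85.7561°

-85.756 -134.999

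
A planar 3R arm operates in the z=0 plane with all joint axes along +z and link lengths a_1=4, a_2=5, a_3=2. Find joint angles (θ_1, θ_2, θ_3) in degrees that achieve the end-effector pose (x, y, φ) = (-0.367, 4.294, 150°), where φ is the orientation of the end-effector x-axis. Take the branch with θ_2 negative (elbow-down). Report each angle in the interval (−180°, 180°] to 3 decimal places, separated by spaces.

wrist centre = target − a_3·(cos φ, sin φ) = (1.3651, 3.2940)
cos θ_2 = (12.7138−4²−5²)/(2·4·5) = -0.7072; θ_2 = -135.0039° (elbow-down)
β = atan2(3.2940,1.3651) = 67.4906°; ψ = atan2(-3.5353,0.4642) = -82.5192°
θ_1 = β − ψ = 150.0098°
θ_3 = φ − θ_1 − θ_2 = 134.9941° (wrapped to (-180°,180°])

150.010 -135.004 134.994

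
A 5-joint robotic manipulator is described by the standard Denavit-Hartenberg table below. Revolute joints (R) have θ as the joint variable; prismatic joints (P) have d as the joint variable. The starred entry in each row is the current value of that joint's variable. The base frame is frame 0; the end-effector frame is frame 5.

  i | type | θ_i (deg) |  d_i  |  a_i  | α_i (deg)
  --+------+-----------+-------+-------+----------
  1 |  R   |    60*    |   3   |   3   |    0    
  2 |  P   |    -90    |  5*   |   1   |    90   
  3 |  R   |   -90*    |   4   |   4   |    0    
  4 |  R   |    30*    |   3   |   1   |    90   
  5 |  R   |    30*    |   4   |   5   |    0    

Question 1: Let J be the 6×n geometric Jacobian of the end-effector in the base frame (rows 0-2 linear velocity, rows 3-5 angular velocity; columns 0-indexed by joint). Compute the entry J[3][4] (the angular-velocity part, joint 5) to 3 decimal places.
-0.750

axis z_4 = (-0.7500,0.4330,-0.5000); lever o_n−o_4 = (-2.3750,-1.5155,-5.7500)
cross product → J_v[:, 4] = (-3.2476,-3.1250,2.1651)
J_ω[:, 4] = z_4
entry J[3][4] = -0.7500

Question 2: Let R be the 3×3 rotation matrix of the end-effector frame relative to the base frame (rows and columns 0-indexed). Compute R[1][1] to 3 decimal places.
End-effector y-axis (col 1 of R) = (-0.6495,-0.6250,0.4330)
R[1][1] = -0.6250

-0.625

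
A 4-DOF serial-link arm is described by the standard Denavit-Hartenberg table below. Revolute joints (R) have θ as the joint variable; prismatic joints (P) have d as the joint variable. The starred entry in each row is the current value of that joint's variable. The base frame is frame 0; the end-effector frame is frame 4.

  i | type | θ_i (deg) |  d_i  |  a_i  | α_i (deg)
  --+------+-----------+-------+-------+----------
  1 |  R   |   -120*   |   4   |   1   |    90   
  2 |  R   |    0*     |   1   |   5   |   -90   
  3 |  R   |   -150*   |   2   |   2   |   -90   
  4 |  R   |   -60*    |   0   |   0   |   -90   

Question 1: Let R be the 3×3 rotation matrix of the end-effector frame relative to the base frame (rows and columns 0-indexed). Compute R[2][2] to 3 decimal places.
-0.500

End-effector z-axis (col 2 of R) = (-0.0000,0.8660,-0.5000)
R[2][2] = -0.5000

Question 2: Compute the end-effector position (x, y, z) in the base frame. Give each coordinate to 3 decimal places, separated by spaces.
-3.866 -2.696 6.000

after link 1: o_1 = (-0.5000, -0.8660, 4.0000)
after link 2: o_2 = (-3.8660, -4.6962, 4.0000)
after link 3: o_3 = (-3.8660, -2.6962, 6.0000)
after link 4: o_4 = (-3.8660, -2.6962, 6.0000)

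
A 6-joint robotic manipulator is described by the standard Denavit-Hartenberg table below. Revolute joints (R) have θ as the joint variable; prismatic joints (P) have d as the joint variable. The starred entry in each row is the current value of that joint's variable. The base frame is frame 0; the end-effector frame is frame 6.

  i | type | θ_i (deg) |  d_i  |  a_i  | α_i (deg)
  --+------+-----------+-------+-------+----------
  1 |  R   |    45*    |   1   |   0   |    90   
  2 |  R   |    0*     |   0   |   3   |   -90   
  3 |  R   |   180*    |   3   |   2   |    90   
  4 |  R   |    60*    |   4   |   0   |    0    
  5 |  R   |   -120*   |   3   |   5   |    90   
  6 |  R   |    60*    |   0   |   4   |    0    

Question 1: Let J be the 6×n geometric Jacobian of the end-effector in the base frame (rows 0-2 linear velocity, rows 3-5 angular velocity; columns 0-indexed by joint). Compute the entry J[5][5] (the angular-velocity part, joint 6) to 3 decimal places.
-0.500

axis z_5 = (0.6124,0.6124,-0.5000); lever o_n−o_5 = (-3.1566,1.7424,-1.7321)
cross product → J_v[:, 5] = (-0.1895,2.6390,3.0000)
J_ω[:, 5] = z_5
entry J[5][5] = -0.5000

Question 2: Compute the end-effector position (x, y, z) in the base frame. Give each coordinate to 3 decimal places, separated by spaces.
-9.167 5.631 -2.062

after link 1: o_1 = (0.0000, 0.0000, 1.0000)
after link 2: o_2 = (2.1213, 2.1213, 1.0000)
after link 3: o_3 = (0.7071, 0.7071, 4.0000)
after link 4: o_4 = (-2.1213, 3.5355, 4.0000)
after link 5: o_5 = (-6.0104, 3.8891, -0.3301)
after link 6: o_6 = (-9.1670, 5.6315, -2.0622)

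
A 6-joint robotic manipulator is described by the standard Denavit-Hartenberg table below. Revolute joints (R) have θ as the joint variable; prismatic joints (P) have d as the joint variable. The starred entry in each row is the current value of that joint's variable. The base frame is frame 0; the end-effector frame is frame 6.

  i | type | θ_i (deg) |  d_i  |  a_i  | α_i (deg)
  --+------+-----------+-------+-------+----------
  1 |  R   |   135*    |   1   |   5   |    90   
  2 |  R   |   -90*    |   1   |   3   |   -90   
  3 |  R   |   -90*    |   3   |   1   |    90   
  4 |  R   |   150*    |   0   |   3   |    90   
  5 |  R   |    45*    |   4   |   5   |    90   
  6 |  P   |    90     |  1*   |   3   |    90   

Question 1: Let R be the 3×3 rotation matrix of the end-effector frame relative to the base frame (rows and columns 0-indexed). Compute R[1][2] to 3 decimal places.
End-effector z-axis (col 2 of R) = (-0.6830,-0.1830,0.7071)
R[1][2] = -0.1830

-0.183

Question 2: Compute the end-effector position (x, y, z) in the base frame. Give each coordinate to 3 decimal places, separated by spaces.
after link 1: o_1 = (-3.5355, 3.5355, 1.0000)
after link 2: o_2 = (-2.8284, 4.2426, -2.0000)
after link 3: o_3 = (-4.2426, 7.0711, -2.0000)
after link 4: o_4 = (-7.1404, 6.2946, -2.0000)
after link 5: o_5 = (-11.5908, 9.2433, 1.5355)
after link 6: o_6 = (-13.0502, 11.9580, 0.8284)

-13.050 11.958 0.828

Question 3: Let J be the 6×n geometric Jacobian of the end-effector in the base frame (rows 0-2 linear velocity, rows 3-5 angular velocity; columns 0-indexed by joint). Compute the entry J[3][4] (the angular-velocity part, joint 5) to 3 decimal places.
-0.259

axis z_4 = (-0.2588,0.9659,0.0000); lever o_n−o_4 = (-5.9098,5.6634,2.8284)
cross product → J_v[:, 4] = (2.7321,0.7321,4.2426)
J_ω[:, 4] = z_4
entry J[3][4] = -0.2588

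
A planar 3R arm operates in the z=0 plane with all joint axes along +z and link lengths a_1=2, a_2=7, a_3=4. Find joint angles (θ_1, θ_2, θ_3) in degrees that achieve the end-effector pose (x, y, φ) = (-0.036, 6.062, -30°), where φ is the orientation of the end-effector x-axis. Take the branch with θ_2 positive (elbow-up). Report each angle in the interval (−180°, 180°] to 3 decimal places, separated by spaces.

wrist centre = target − a_3·(cos φ, sin φ) = (-3.5001, 8.0620)
cos θ_2 = (77.2466−2²−7²)/(2·2·7) = 0.8659; θ_2 = 30.0088° (elbow-up)
β = atan2(8.0620,-3.5001) = 113.4680°; ψ = atan2(3.5009,8.0616) = 23.4739°
θ_1 = β − ψ = 89.9941°
θ_3 = φ − θ_1 − θ_2 = -150.0029° (wrapped to (-180°,180°])

89.994 30.009 -150.003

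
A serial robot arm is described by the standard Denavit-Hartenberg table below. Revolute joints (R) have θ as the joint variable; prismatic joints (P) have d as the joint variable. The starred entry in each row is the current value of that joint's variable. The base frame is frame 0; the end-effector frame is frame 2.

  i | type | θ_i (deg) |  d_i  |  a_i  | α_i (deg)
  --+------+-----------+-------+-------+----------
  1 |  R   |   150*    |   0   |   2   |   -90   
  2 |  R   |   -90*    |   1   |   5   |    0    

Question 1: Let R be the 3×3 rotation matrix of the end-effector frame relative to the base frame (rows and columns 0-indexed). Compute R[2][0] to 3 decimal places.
1.000

End-effector x-axis (col 0 of R) = (-0.0000,0.0000,1.0000)
R[2][0] = 1.0000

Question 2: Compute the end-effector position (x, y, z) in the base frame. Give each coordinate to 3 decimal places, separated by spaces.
-2.232 0.134 5.000

after link 1: o_1 = (-1.7321, 1.0000, 0.0000)
after link 2: o_2 = (-2.2321, 0.1340, 5.0000)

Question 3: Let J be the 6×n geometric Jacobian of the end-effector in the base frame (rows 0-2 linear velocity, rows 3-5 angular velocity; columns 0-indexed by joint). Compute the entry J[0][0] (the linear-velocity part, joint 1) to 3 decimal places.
-0.134

axis z_0 = ẑ; lever o_n−o_0 = (-2.2321,0.1340,5.0000)
cross product → J_v[:, 0] = (-0.1340,-2.2321,0.0000)
J_ω[:, 0] = z_0
entry J[0][0] = -0.1340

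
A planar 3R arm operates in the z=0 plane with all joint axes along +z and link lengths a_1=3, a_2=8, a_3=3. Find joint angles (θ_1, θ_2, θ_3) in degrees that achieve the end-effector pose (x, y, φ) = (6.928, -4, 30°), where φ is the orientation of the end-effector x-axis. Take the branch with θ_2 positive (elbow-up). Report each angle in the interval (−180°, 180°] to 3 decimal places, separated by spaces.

-150.004 120.002 60.001

wrist centre = target − a_3·(cos φ, sin φ) = (4.3299, -5.5000)
cos θ_2 = (48.9982−3²−8²)/(2·3·8) = -0.5000; θ_2 = 120.0024° (elbow-up)
β = atan2(-5.5000,4.3299) = -51.7881°; ψ = atan2(6.9280,-1.0003) = 98.2158°
θ_1 = β − ψ = -150.0039°
θ_3 = φ − θ_1 − θ_2 = 60.0015° (wrapped to (-180°,180°])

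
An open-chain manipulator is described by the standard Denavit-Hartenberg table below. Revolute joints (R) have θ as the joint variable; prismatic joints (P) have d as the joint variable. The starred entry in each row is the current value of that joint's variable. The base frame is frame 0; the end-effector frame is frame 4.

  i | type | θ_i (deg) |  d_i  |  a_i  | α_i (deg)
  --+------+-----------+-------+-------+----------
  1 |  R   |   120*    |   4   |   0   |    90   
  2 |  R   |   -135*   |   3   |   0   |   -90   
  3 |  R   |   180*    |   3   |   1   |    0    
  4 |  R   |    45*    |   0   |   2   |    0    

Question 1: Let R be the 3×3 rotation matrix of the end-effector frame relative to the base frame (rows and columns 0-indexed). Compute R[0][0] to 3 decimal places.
0.362

End-effector x-axis (col 0 of R) = (0.3624,0.7866,0.5000)
R[0][0] = 0.3624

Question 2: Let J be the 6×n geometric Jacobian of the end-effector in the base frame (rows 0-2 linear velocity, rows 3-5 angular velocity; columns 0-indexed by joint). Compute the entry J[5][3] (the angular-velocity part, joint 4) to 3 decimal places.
axis z_3 = (-0.3536,0.6124,-0.7071); lever o_n−o_3 = (0.7247,1.5731,1.0000)
cross product → J_v[:, 3] = (1.7247,-0.1589,-1.0000)
J_ω[:, 3] = z_3
entry J[5][3] = -0.7071

-0.707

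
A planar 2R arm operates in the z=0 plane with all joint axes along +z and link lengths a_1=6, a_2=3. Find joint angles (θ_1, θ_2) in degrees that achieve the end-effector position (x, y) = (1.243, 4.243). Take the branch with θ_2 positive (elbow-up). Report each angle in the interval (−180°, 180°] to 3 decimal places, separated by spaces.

44.995 134.991

cos θ_2 = (19.5481−6²−3²)/(2·6·3) = -0.7070; θ_2 = 134.9911° (elbow-up)
β = atan2(4.2430,1.2430) = 73.6719°; ψ = atan2(2.1216,3.8790) = 28.6767°
θ_1 = β − ψ = 44.9951°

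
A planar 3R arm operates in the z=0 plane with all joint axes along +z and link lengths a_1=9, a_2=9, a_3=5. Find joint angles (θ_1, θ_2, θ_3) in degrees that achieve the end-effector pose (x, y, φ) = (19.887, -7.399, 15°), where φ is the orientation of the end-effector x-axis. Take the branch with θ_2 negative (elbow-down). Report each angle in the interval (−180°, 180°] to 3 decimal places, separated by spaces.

wrist centre = target − a_3·(cos φ, sin φ) = (15.0574, -8.6931)
cos θ_2 = (302.2943−9²−9²)/(2·9·9) = 0.8660; θ_2 = -30.0013° (elbow-down)
β = atan2(-8.6931,15.0574) = -29.9992°; ψ = atan2(-4.5002,16.7941) = -15.0006°
θ_1 = β − ψ = -14.9986°
θ_3 = φ − θ_1 − θ_2 = 59.9998° (wrapped to (-180°,180°])

-14.999 -30.001 60.000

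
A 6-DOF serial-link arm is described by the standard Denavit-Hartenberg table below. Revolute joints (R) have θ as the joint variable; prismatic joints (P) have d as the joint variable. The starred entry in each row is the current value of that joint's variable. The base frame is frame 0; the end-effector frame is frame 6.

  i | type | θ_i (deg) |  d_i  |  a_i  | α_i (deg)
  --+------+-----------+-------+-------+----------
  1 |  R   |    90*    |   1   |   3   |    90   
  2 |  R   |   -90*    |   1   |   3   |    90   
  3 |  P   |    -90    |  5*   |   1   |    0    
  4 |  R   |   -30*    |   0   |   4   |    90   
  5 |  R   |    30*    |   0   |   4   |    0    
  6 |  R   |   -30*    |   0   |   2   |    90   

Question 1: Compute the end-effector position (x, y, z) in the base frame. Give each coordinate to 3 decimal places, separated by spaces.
after link 1: o_1 = (0.0000, 3.0000, 1.0000)
after link 2: o_2 = (1.0000, 3.0000, -2.0000)
after link 3: o_3 = (0.0000, -2.0000, -2.0000)
after link 4: o_4 = (-3.4641, -2.0000, -0.0000)
after link 5: o_5 = (-6.4641, -4.0000, 1.7321)
after link 6: o_6 = (-8.1962, -4.0000, 2.7321)

-8.196 -4.000 2.732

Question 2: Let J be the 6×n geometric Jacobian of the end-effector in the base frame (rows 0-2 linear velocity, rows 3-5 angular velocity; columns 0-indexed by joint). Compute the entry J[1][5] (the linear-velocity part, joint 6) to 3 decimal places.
-2.000

axis z_5 = (0.5000,-0.0000,0.8660); lever o_n−o_5 = (-1.7321,0.0000,1.0000)
cross product → J_v[:, 5] = (-0.0000,-2.0000,-0.0000)
J_ω[:, 5] = z_5
entry J[1][5] = -2.0000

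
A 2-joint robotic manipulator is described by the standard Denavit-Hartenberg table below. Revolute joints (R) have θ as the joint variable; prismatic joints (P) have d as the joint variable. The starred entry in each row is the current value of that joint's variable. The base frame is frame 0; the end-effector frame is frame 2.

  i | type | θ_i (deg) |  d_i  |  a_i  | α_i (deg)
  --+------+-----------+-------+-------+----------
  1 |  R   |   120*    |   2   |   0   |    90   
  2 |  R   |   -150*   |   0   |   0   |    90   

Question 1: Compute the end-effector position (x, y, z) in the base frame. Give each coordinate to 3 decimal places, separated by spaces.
after link 1: o_1 = (0.0000, 0.0000, 2.0000)
after link 2: o_2 = (0.0000, 0.0000, 2.0000)

0.000 0.000 2.000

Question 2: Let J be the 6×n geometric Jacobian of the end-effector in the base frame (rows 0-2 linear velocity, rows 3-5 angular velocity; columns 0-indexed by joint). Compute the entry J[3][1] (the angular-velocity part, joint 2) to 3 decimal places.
axis z_1 = (0.8660,0.5000,0.0000); lever o_n−o_1 = (0.0000,0.0000,0.0000)
cross product → J_v[:, 1] = (0.0000,0.0000,0.0000)
J_ω[:, 1] = z_1
entry J[3][1] = 0.8660

0.866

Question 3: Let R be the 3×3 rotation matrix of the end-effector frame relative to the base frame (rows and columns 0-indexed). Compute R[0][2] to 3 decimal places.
End-effector z-axis (col 2 of R) = (0.2500,-0.4330,0.8660)
R[0][2] = 0.2500

0.250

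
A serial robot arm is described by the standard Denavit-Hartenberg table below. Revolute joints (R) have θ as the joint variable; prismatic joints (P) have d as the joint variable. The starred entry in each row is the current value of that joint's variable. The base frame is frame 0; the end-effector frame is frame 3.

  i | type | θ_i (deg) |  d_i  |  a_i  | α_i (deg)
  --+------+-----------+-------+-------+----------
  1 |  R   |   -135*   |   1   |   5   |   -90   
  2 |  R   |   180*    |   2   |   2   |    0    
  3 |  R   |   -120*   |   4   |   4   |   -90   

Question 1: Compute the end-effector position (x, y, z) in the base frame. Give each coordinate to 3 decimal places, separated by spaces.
after link 1: o_1 = (-3.5355, -3.5355, 1.0000)
after link 2: o_2 = (-0.7071, -3.5355, 1.0000)
after link 3: o_3 = (0.7071, -7.7782, -2.4641)

0.707 -7.778 -2.464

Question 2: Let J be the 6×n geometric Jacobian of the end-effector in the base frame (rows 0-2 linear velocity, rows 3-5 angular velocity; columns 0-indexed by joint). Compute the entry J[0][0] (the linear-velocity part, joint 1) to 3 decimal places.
axis z_0 = ẑ; lever o_n−o_0 = (0.7071,-7.7782,-2.4641)
cross product → J_v[:, 0] = (7.7782,0.7071,-0.0000)
J_ω[:, 0] = z_0
entry J[0][0] = 7.7782

7.778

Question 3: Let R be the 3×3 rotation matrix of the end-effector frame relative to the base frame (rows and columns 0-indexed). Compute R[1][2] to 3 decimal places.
0.612

End-effector z-axis (col 2 of R) = (0.6124,0.6124,-0.5000)
R[1][2] = 0.6124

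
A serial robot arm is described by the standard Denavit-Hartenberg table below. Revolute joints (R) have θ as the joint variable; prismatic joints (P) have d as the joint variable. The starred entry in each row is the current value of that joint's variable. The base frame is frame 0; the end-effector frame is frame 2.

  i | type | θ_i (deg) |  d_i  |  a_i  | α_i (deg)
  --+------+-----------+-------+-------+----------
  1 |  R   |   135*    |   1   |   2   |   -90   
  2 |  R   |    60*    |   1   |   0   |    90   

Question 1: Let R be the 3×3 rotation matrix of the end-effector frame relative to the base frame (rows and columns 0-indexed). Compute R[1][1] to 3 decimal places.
-0.707

End-effector y-axis (col 1 of R) = (-0.7071,-0.7071,0.0000)
R[1][1] = -0.7071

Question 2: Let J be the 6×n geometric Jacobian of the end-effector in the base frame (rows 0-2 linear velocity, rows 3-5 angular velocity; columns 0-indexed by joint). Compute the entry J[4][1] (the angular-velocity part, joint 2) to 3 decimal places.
-0.707

axis z_1 = (-0.7071,-0.7071,0.0000); lever o_n−o_1 = (-0.7071,-0.7071,0.0000)
cross product → J_v[:, 1] = (0.0000,-0.0000,0.0000)
J_ω[:, 1] = z_1
entry J[4][1] = -0.7071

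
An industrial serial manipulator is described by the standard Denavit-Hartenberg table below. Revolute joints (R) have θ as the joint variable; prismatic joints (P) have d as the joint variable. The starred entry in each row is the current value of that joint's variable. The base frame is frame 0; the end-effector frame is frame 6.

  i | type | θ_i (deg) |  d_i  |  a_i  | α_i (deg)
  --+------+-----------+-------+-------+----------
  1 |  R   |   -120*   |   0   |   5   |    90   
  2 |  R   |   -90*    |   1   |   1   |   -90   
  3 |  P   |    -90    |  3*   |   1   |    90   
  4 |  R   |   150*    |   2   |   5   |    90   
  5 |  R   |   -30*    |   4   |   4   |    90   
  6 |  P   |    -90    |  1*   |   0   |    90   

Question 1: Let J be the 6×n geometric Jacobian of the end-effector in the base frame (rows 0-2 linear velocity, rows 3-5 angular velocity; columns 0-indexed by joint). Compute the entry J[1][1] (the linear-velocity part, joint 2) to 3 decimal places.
axis z_1 = (-0.8660,0.5000,0.0000); lever o_n−o_1 = (-2.7141,-10.4952,-1.8660)
cross product → J_v[:, 1] = (-0.9330,-1.6160,10.4462)
J_ω[:, 1] = z_1
entry J[1][1] = -1.6160

-1.616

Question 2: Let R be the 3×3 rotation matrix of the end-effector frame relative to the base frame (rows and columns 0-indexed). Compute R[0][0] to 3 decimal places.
0.866

End-effector x-axis (col 0 of R) = (0.8660,0.5000,-0.0000)
R[0][0] = 0.8660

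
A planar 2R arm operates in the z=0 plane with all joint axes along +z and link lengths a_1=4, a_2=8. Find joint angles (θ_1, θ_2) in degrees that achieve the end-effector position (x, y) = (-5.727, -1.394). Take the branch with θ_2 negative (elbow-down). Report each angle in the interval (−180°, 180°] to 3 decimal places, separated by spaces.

cos θ_2 = (34.7418−4²−8²)/(2·4·8) = -0.7072; θ_2 = -135.0043° (elbow-down)
β = atan2(-1.3940,-5.7270) = -166.3198°; ψ = atan2(-5.6564,-1.6573) = -106.3301°
θ_1 = β − ψ = -59.9897°

-59.990 -135.004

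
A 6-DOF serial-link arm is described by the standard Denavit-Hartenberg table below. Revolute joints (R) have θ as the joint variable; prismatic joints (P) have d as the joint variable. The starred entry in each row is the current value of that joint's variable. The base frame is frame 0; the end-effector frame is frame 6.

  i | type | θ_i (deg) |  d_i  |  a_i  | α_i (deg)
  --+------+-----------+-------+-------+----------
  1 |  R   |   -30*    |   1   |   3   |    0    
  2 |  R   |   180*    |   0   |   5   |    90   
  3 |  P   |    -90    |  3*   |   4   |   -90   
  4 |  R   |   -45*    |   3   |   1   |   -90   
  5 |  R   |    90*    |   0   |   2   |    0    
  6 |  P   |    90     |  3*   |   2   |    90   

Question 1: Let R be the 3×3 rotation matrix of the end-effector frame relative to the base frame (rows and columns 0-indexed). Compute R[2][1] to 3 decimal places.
End-effector y-axis (col 1 of R) = (-0.3536,-0.6124,-0.7071)
R[2][1] = -0.7071

-0.707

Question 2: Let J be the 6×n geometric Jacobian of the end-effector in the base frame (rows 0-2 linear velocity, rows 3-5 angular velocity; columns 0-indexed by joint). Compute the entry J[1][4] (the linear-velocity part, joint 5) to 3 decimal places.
-0.225

axis z_4 = (-0.3536,-0.6124,-0.7071); lever o_n−o_4 = (-0.0357,-4.0619,-0.7071)
cross product → J_v[:, 4] = (-2.4392,-0.2247,1.4142)
J_ω[:, 4] = z_4
entry J[1][4] = -0.2247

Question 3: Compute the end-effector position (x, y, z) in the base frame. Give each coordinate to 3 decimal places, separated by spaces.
after link 1: o_1 = (2.5981, -1.5000, 1.0000)
after link 2: o_2 = (-1.7321, 1.0000, 1.0000)
after link 3: o_3 = (-0.2321, 3.5981, -3.0000)
after link 4: o_4 = (-2.4766, 5.7104, -3.7071)
after link 5: o_5 = (-0.7445, 4.7104, -3.7071)
after link 6: o_6 = (-2.5123, 1.6486, -4.4142)

-2.512 1.649 -4.414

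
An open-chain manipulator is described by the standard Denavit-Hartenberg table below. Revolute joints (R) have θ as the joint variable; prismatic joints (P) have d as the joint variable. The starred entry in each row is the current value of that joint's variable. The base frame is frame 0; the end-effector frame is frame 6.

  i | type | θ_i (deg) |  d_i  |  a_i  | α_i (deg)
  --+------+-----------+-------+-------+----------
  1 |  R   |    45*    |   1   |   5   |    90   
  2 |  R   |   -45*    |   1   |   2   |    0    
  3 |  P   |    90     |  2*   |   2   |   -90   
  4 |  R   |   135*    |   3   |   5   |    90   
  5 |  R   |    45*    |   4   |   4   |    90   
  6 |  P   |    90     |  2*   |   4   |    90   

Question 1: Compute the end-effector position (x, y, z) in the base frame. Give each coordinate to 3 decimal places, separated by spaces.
-3.611 9.389 3.500

after link 1: o_1 = (3.5355, 3.5355, 1.0000)
after link 2: o_2 = (5.2426, 3.8284, -0.4142)
after link 3: o_3 = (7.6569, 3.4142, 1.0000)
after link 4: o_4 = (1.8891, 2.6464, 0.6213)
after link 5: o_5 = (-2.5251, 5.0607, 3.2071)
after link 6: o_6 = (-3.6109, 9.3891, 3.5000)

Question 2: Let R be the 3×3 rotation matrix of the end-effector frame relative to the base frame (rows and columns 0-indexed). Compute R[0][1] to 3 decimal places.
-0.250

End-effector y-axis (col 1 of R) = (-0.2500,0.4571,-0.8536)
R[0][1] = -0.2500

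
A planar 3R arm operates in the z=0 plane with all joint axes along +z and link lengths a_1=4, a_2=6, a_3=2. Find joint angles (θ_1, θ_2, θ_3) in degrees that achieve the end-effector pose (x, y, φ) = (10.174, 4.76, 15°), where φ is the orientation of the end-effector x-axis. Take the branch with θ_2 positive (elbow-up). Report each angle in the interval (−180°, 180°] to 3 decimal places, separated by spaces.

wrist centre = target − a_3·(cos φ, sin φ) = (8.2421, 4.2424)
cos θ_2 = (85.9306−4²−6²)/(2·4·6) = 0.7069; θ_2 = 45.0177° (elbow-up)
β = atan2(4.2424,8.2421) = 27.2356°; ψ = atan2(4.2440,8.2413) = 27.2466°
θ_1 = β − ψ = -0.0110°
θ_3 = φ − θ_1 − θ_2 = -30.0066° (wrapped to (-180°,180°])

-0.011 45.018 -30.007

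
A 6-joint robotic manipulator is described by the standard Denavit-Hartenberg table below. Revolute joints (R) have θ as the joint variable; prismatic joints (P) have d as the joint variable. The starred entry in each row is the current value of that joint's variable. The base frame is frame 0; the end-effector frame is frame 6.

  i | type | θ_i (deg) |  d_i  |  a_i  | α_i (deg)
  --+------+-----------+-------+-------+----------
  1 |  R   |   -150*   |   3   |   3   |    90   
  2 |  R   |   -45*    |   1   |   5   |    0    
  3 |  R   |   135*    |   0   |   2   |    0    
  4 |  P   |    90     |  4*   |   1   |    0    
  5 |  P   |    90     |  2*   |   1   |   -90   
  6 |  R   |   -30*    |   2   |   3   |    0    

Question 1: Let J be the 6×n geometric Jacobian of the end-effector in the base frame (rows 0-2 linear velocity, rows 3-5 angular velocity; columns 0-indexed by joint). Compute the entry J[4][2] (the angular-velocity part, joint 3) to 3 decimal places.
axis z_2 = (-0.5000,0.8660,0.0000); lever o_n−o_2 = (-4.6160,5.9952,-1.5981)
cross product → J_v[:, 2] = (-1.3840,-0.7990,1.0000)
J_ω[:, 2] = z_2
entry J[4][2] = 0.8660

0.866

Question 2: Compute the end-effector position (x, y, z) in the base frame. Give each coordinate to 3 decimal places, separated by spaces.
-10.776 3.593 -2.134

after link 1: o_1 = (-2.5981, -1.5000, 3.0000)
after link 2: o_2 = (-6.1599, -2.4017, -0.5355)
after link 3: o_3 = (-6.1599, -2.4017, 1.4645)
after link 4: o_4 = (-7.2939, 1.5624, 1.4645)
after link 5: o_5 = (-8.2939, 3.2944, 0.4645)
after link 6: o_6 = (-10.7760, 3.5934, -2.1336)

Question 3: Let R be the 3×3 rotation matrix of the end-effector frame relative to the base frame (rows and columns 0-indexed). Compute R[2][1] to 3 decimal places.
End-effector y-axis (col 1 of R) = (0.4330,-0.7500,-0.5000)
R[2][1] = -0.5000

-0.500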